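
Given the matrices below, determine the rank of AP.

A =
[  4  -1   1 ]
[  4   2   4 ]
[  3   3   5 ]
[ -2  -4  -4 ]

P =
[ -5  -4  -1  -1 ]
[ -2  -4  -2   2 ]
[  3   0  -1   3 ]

First compute AP:
[[-15, -12,  -3,  -3],
 [-12, -24, -12,  12],
 [ -6, -24, -14,  18],
 [  6,  24,  14, -18]]
Now row reduce the product.
R2 ← R2 − (4/5)·R1: [0, -72/5, -48/5, 72/5]
R3 ← R3 − (2/5)·R1: [0, -96/5, -64/5, 96/5]
R4 ← R4 + (2/5)·R1: [0, 96/5, 64/5, -96/5]
R3 ← R3 − (4/3)·R2: [0, 0, 0, 0]
R4 ← R4 + (4/3)·R2: [0, 0, 0, 0]
2 nonzero rows, so rank(AP) = 2.

2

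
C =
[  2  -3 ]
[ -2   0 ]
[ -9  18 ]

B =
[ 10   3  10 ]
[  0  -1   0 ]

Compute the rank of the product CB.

First compute CB:
[[ 20,   9,  20],
 [-20,  -6, -20],
 [-90, -45, -90]]
Now row reduce the product.
R2 ← R2 + R1: [0, 3, 0]
R3 ← R3 + (9/2)·R1: [0, -9/2, 0]
R3 ← R3 + (3/2)·R2: [0, 0, 0]
2 nonzero rows, so rank(CB) = 2.

2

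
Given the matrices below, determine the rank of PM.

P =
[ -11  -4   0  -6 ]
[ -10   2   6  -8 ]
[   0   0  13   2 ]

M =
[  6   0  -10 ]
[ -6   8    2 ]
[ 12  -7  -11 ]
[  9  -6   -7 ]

3

First compute PM:
[[-96,   4, 144],
 [-72,  22,  94],
 [174, -103, -157]]
Now row reduce the product.
R2 ← R2 − (3/4)·R1: [0, 19, -14]
R3 ← R3 + (29/16)·R1: [0, -383/4, 104]
R3 ← R3 + (383/76)·R2: [0, 0, 1271/38]
3 nonzero rows, so rank(PM) = 3.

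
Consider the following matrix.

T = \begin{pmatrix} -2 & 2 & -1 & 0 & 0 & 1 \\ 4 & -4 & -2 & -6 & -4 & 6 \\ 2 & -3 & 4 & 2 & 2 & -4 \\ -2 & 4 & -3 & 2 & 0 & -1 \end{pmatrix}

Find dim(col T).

Row reduce to echelon form.
R2 ← R2 + (2)·R1: [0, 0, -4, -6, -4, 8]
R3 ← R3 + R1: [0, -1, 3, 2, 2, -3]
R4 ← R4 − R1: [0, 2, -2, 2, 0, -2]
Swap R2 ↔ R3
R4 ← R4 + (2)·R2: [0, 0, 4, 6, 4, -8]
R4 ← R4 + R3: [0, 0, 0, 0, 0, 0]
Echelon form has 3 nonzero rows, so rank(T) = 3.
The column space has dimension equal to the rank: 3.

3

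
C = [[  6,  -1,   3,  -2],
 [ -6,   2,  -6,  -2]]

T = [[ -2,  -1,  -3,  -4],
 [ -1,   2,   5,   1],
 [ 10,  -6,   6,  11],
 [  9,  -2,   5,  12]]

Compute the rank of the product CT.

2

First compute CT:
[[  1, -22, -15, -16],
 [-68,  50, -18, -64]]
Now row reduce the product.
R2 ← R2 + (68)·R1: [0, -1446, -1038, -1152]
2 nonzero rows, so rank(CT) = 2.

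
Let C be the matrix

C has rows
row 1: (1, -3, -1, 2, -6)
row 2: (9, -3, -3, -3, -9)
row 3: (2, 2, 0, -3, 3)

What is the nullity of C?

Row reduce to echelon form.
R2 ← R2 − (9)·R1: [0, 24, 6, -21, 45]
R3 ← R3 − (2)·R1: [0, 8, 2, -7, 15]
R3 ← R3 − (1/3)·R2: [0, 0, 0, 0, 0]
2 nonzero rows, so rank(C) = 2.
C has 5 columns; by rank–nullity, nullity = 5 − 2 = 3.

3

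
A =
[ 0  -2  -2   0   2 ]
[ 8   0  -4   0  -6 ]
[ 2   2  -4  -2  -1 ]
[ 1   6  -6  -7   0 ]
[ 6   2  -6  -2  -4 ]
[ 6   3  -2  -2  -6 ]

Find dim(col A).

4

Row reduce to echelon form.
Swap R1 ↔ R2
R3 ← R3 − (1/4)·R1: [0, 2, -3, -2, 1/2]
R4 ← R4 − (1/8)·R1: [0, 6, -11/2, -7, 3/4]
R5 ← R5 − (3/4)·R1: [0, 2, -3, -2, 1/2]
R6 ← R6 − (3/4)·R1: [0, 3, 1, -2, -3/2]
R3 ← R3 + R2: [0, 0, -5, -2, 5/2]
R4 ← R4 + (3)·R2: [0, 0, -23/2, -7, 27/4]
R5 ← R5 + R2: [0, 0, -5, -2, 5/2]
R6 ← R6 + (3/2)·R2: [0, 0, -2, -2, 3/2]
R4 ← R4 − (23/10)·R3: [0, 0, 0, -12/5, 1]
R5 ← R5 − R3: [0, 0, 0, 0, 0]
R6 ← R6 − (2/5)·R3: [0, 0, 0, -6/5, 1/2]
R6 ← R6 − (1/2)·R4: [0, 0, 0, 0, 0]
Echelon form has 4 nonzero rows, so rank(A) = 4.
The column space has dimension equal to the rank: 4.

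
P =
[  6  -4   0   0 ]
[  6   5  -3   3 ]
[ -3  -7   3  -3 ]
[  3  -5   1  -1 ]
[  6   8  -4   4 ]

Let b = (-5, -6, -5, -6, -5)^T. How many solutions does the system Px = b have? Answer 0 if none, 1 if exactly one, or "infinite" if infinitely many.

Row reduce the augmented matrix [P | b].
R2 ← R2 − R1: [0, 9, -3, 3, -1]
R3 ← R3 + (1/2)·R1: [0, -9, 3, -3, -15/2]
R4 ← R4 − (1/2)·R1: [0, -3, 1, -1, -7/2]
R5 ← R5 − R1: [0, 12, -4, 4, 0]
R3 ← R3 + R2: [0, 0, 0, 0, -17/2]
R4 ← R4 + (1/3)·R2: [0, 0, 0, 0, -23/6]
R5 ← R5 − (4/3)·R2: [0, 0, 0, 0, 4/3]
R4 ← R4 − (23/51)·R3: [0, 0, 0, 0, 0]
R5 ← R5 + (8/51)·R3: [0, 0, 0, 0, 0]
The echelon form has 3 nonzero rows; the last pivot sits in the augmented column, so rank(P) = 2 but rank([P|b]) = 3.
Since the ranks differ, the system is inconsistent.
It has no solutions.

0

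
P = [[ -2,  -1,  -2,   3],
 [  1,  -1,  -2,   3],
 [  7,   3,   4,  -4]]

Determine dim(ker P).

Row reduce to echelon form.
R2 ← R2 + (1/2)·R1: [0, -3/2, -3, 9/2]
R3 ← R3 + (7/2)·R1: [0, -1/2, -3, 13/2]
R3 ← R3 − (1/3)·R2: [0, 0, -2, 5]
3 nonzero rows, so rank(P) = 3.
P has 4 columns; by rank–nullity, nullity = 4 − 3 = 1.

1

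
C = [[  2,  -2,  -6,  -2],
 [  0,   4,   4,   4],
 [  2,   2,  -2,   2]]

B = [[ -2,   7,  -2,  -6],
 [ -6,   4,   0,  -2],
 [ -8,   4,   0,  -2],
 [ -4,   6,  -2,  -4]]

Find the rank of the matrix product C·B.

First compute CB:
[[ 64, -30,   0,  12],
 [-72,  56,  -8, -32],
 [ -8,  26,  -8, -20]]
Now row reduce the product.
R2 ← R2 + (9/8)·R1: [0, 89/4, -8, -37/2]
R3 ← R3 + (1/8)·R1: [0, 89/4, -8, -37/2]
R3 ← R3 − R2: [0, 0, 0, 0]
2 nonzero rows, so rank(CB) = 2.

2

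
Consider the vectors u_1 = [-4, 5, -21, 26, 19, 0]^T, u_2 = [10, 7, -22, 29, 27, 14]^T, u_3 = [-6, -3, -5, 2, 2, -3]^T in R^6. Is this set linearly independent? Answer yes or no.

yes

Form the matrix with these vectors as rows and row reduce.
R2 ← R2 + (5/2)·R1: [0, 39/2, -149/2, 94, 149/2, 14]
R3 ← R3 − (3/2)·R1: [0, -21/2, 53/2, -37, -53/2, -3]
R3 ← R3 + (7/13)·R2: [0, 0, -177/13, 177/13, 177/13, 59/13]
3 nonzero rows, so the 3 vectors span a space of dimension 3.
Since 3 = 3, the vectors are linearly independent.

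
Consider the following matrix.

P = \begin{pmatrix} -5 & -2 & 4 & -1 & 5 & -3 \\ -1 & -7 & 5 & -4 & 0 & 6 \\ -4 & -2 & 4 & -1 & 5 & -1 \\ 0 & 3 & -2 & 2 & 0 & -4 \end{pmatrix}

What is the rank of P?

4

Row reduce to echelon form.
R2 ← R2 − (1/5)·R1: [0, -33/5, 21/5, -19/5, -1, 33/5]
R3 ← R3 − (4/5)·R1: [0, -2/5, 4/5, -1/5, 1, 7/5]
R3 ← R3 − (2/33)·R2: [0, 0, 6/11, 1/33, 35/33, 1]
R4 ← R4 + (5/11)·R2: [0, 0, -1/11, 3/11, -5/11, -1]
R4 ← R4 + (1/6)·R3: [0, 0, 0, 5/18, -5/18, -5/6]
Echelon form has 4 nonzero rows, so rank(P) = 4.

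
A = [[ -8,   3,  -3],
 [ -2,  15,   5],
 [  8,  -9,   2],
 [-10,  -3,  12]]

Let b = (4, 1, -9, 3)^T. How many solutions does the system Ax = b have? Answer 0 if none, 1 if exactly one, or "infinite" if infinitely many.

0

Row reduce the augmented matrix [A | b].
R2 ← R2 − (1/4)·R1: [0, 57/4, 23/4, 0]
R3 ← R3 + R1: [0, -6, -1, -5]
R4 ← R4 − (5/4)·R1: [0, -27/4, 63/4, -2]
R3 ← R3 + (8/19)·R2: [0, 0, 27/19, -5]
R4 ← R4 + (9/19)·R2: [0, 0, 351/19, -2]
R4 ← R4 − (13)·R3: [0, 0, 0, 63]
The echelon form has 4 nonzero rows; the last pivot sits in the augmented column, so rank(A) = 3 but rank([A|b]) = 4.
Since the ranks differ, the system is inconsistent.
It has no solutions.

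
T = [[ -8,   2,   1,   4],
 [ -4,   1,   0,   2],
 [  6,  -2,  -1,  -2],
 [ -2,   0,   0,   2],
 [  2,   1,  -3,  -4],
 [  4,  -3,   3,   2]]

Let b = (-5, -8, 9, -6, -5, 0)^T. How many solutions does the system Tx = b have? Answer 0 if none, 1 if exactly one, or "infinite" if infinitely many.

0

Row reduce the augmented matrix [T | b].
R2 ← R2 − (1/2)·R1: [0, 0, -1/2, 0, -11/2]
R3 ← R3 + (3/4)·R1: [0, -1/2, -1/4, 1, 21/4]
R4 ← R4 − (1/4)·R1: [0, -1/2, -1/4, 1, -19/4]
R5 ← R5 + (1/4)·R1: [0, 3/2, -11/4, -3, -25/4]
R6 ← R6 + (1/2)·R1: [0, -2, 7/2, 4, -5/2]
Swap R2 ↔ R3
R4 ← R4 − R2: [0, 0, 0, 0, -10]
R5 ← R5 + (3)·R2: [0, 0, -7/2, 0, 19/2]
R6 ← R6 − (4)·R2: [0, 0, 9/2, 0, -47/2]
R5 ← R5 − (7)·R3: [0, 0, 0, 0, 48]
R6 ← R6 + (9)·R3: [0, 0, 0, 0, -73]
R5 ← R5 + (24/5)·R4: [0, 0, 0, 0, 0]
R6 ← R6 − (73/10)·R4: [0, 0, 0, 0, 0]
The echelon form has 4 nonzero rows; the last pivot sits in the augmented column, so rank(T) = 3 but rank([T|b]) = 4.
Since the ranks differ, the system is inconsistent.
It has no solutions.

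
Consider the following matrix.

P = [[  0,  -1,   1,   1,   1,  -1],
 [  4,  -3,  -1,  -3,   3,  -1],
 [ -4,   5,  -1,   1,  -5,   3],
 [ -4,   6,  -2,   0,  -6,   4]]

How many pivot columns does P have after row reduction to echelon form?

Row reduce to echelon form.
Swap R1 ↔ R2
R3 ← R3 + R1: [0, 2, -2, -2, -2, 2]
R4 ← R4 + R1: [0, 3, -3, -3, -3, 3]
R3 ← R3 + (2)·R2: [0, 0, 0, 0, 0, 0]
R4 ← R4 + (3)·R2: [0, 0, 0, 0, 0, 0]
Echelon form has 2 nonzero rows, so rank(P) = 2.
Each nonzero row contributes one pivot column: 2 pivot columns.

2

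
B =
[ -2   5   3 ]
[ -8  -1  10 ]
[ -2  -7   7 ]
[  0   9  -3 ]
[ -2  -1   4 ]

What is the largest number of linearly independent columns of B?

Row reduce to echelon form.
R2 ← R2 − (4)·R1: [0, -21, -2]
R3 ← R3 − R1: [0, -12, 4]
R5 ← R5 − R1: [0, -6, 1]
R3 ← R3 − (4/7)·R2: [0, 0, 36/7]
R4 ← R4 + (3/7)·R2: [0, 0, -27/7]
R5 ← R5 − (2/7)·R2: [0, 0, 11/7]
R4 ← R4 + (3/4)·R3: [0, 0, 0]
R5 ← R5 − (11/36)·R3: [0, 0, 0]
Echelon form has 3 nonzero rows, so rank(B) = 3.
The rank gives the maximum number of linearly independent columns: 3.

3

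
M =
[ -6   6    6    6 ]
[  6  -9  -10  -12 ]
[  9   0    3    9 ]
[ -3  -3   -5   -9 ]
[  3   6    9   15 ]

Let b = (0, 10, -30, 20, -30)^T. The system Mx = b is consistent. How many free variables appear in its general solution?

Row reduce the augmented matrix [M | b].
R2 ← R2 + R1: [0, -3, -4, -6, 10]
R3 ← R3 + (3/2)·R1: [0, 9, 12, 18, -30]
R4 ← R4 − (1/2)·R1: [0, -6, -8, -12, 20]
R5 ← R5 + (1/2)·R1: [0, 9, 12, 18, -30]
R3 ← R3 + (3)·R2: [0, 0, 0, 0, 0]
R4 ← R4 − (2)·R2: [0, 0, 0, 0, 0]
R5 ← R5 + (3)·R2: [0, 0, 0, 0, 0]
The echelon form has 2 nonzero rows, and every pivot lies in the first 4 columns, so rank(M) = rank([M|b]) = 2.
The system is consistent.
Free variables = (unknowns) − (rank) = 4 − 2 = 2.

2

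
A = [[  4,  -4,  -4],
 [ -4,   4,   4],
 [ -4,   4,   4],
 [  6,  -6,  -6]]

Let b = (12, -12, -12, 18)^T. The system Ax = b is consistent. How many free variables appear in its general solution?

Row reduce the augmented matrix [A | b].
R2 ← R2 + R1: [0, 0, 0, 0]
R3 ← R3 + R1: [0, 0, 0, 0]
R4 ← R4 − (3/2)·R1: [0, 0, 0, 0]
The echelon form has 1 nonzero rows, and every pivot lies in the first 3 columns, so rank(A) = rank([A|b]) = 1.
The system is consistent.
Free variables = (unknowns) − (rank) = 3 − 1 = 2.

2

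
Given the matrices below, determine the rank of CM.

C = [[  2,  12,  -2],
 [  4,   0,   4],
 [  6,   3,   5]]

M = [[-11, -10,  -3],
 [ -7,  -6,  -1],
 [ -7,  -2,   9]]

First compute CM:
[[-92, -88, -36],
 [-72, -48,  24],
 [-122, -88,  24]]
Now row reduce the product.
R2 ← R2 − (18/23)·R1: [0, 480/23, 1200/23]
R3 ← R3 − (61/46)·R1: [0, 660/23, 1650/23]
R3 ← R3 − (11/8)·R2: [0, 0, 0]
2 nonzero rows, so rank(CM) = 2.

2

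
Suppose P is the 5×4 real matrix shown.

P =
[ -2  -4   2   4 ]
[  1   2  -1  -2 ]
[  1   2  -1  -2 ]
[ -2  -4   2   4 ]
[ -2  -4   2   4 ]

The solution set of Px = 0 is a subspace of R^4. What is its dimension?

3

Row reduce to echelon form.
R2 ← R2 + (1/2)·R1: [0, 0, 0, 0]
R3 ← R3 + (1/2)·R1: [0, 0, 0, 0]
R4 ← R4 − R1: [0, 0, 0, 0]
R5 ← R5 − R1: [0, 0, 0, 0]
1 nonzero row, so rank(P) = 1.
P has 4 columns; by rank–nullity, nullity = 4 − 1 = 3.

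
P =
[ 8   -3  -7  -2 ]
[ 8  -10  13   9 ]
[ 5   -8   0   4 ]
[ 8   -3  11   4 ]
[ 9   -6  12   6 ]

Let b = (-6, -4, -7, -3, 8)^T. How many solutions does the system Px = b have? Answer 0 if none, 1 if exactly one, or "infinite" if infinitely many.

0

Row reduce the augmented matrix [P | b].
R2 ← R2 − R1: [0, -7, 20, 11, 2]
R3 ← R3 − (5/8)·R1: [0, -49/8, 35/8, 21/4, -13/4]
R4 ← R4 − R1: [0, 0, 18, 6, 3]
R5 ← R5 − (9/8)·R1: [0, -21/8, 159/8, 33/4, 59/4]
R3 ← R3 − (7/8)·R2: [0, 0, -105/8, -35/8, -5]
R5 ← R5 − (3/8)·R2: [0, 0, 99/8, 33/8, 14]
R4 ← R4 + (48/35)·R3: [0, 0, 0, 0, -27/7]
R5 ← R5 + (33/35)·R3: [0, 0, 0, 0, 65/7]
R5 ← R5 + (65/27)·R4: [0, 0, 0, 0, 0]
The echelon form has 4 nonzero rows; the last pivot sits in the augmented column, so rank(P) = 3 but rank([P|b]) = 4.
Since the ranks differ, the system is inconsistent.
It has no solutions.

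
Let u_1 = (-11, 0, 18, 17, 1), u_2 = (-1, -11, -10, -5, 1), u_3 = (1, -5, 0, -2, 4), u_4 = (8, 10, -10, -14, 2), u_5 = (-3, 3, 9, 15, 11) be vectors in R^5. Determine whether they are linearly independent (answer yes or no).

Form the matrix with these vectors as rows and row reduce.
R2 ← R2 − (1/11)·R1: [0, -11, -128/11, -72/11, 10/11]
R3 ← R3 + (1/11)·R1: [0, -5, 18/11, -5/11, 45/11]
R4 ← R4 + (8/11)·R1: [0, 10, 34/11, -18/11, 30/11]
R5 ← R5 − (3/11)·R1: [0, 3, 45/11, 114/11, 118/11]
R3 ← R3 − (5/11)·R2: [0, 0, 838/121, 305/121, 445/121]
R4 ← R4 + (10/11)·R2: [0, 0, -906/121, -918/121, 430/121]
R5 ← R5 + (3/11)·R2: [0, 0, 111/121, 1038/121, 1328/121]
R4 ← R4 + (453/419)·R3: [0, 0, 0, -2037/419, 3155/419]
R5 ← R5 − (111/838)·R3: [0, 0, 0, 6909/838, 8789/838]
R5 ← R5 + (329/194)·R4: [0, 0, 0, 0, 2256/97]
5 nonzero rows, so the 5 vectors span a space of dimension 5.
Since 5 = 5, the vectors are linearly independent.

yes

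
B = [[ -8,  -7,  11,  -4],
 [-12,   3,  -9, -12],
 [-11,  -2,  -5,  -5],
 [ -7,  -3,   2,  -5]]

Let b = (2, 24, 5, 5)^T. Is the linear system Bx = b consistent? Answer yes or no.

yes

Row reduce the augmented matrix [B | b].
R2 ← R2 − (3/2)·R1: [0, 27/2, -51/2, -6, 21]
R3 ← R3 − (11/8)·R1: [0, 61/8, -161/8, 1/2, 9/4]
R4 ← R4 − (7/8)·R1: [0, 25/8, -61/8, -3/2, 13/4]
R3 ← R3 − (61/108)·R2: [0, 0, -103/18, 35/9, -173/18]
R4 ← R4 − (25/108)·R2: [0, 0, -31/18, -1/9, -29/18]
R4 ← R4 − (31/103)·R3: [0, 0, 0, -132/103, 132/103]
The echelon form has 4 nonzero rows, and every pivot lies in the first 4 columns, so rank(B) = rank([B|b]) = 4.
The system is consistent.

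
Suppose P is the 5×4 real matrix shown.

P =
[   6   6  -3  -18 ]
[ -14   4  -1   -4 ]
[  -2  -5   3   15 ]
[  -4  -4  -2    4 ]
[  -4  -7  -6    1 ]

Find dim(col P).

3

Row reduce to echelon form.
R2 ← R2 + (7/3)·R1: [0, 18, -8, -46]
R3 ← R3 + (1/3)·R1: [0, -3, 2, 9]
R4 ← R4 + (2/3)·R1: [0, 0, -4, -8]
R5 ← R5 + (2/3)·R1: [0, -3, -8, -11]
R3 ← R3 + (1/6)·R2: [0, 0, 2/3, 4/3]
R5 ← R5 + (1/6)·R2: [0, 0, -28/3, -56/3]
R4 ← R4 + (6)·R3: [0, 0, 0, 0]
R5 ← R5 + (14)·R3: [0, 0, 0, 0]
Echelon form has 3 nonzero rows, so rank(P) = 3.
The column space has dimension equal to the rank: 3.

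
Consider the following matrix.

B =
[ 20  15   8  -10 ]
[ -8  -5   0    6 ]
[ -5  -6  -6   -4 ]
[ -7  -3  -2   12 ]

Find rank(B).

Row reduce to echelon form.
R2 ← R2 + (2/5)·R1: [0, 1, 16/5, 2]
R3 ← R3 + (1/4)·R1: [0, -9/4, -4, -13/2]
R4 ← R4 + (7/20)·R1: [0, 9/4, 4/5, 17/2]
R3 ← R3 + (9/4)·R2: [0, 0, 16/5, -2]
R4 ← R4 − (9/4)·R2: [0, 0, -32/5, 4]
R4 ← R4 + (2)·R3: [0, 0, 0, 0]
Echelon form has 3 nonzero rows, so rank(B) = 3.

3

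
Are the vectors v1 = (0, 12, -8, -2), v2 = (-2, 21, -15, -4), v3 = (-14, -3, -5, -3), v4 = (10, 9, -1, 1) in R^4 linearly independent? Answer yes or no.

no

Form the matrix with these vectors as rows and row reduce.
Swap R1 ↔ R2
R3 ← R3 − (7)·R1: [0, -150, 100, 25]
R4 ← R4 + (5)·R1: [0, 114, -76, -19]
R3 ← R3 + (25/2)·R2: [0, 0, 0, 0]
R4 ← R4 − (19/2)·R2: [0, 0, 0, 0]
2 nonzero rows, so the 4 vectors span a space of dimension 2.
Since 2 < 4, the vectors are linearly dependent.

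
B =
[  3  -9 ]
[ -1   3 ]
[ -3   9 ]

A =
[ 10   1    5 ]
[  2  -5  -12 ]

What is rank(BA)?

1

First compute BA:
[[ 12,  48, 123],
 [ -4, -16, -41],
 [-12, -48, -123]]
Now row reduce the product.
R2 ← R2 + (1/3)·R1: [0, 0, 0]
R3 ← R3 + R1: [0, 0, 0]
1 nonzero row, so rank(BA) = 1.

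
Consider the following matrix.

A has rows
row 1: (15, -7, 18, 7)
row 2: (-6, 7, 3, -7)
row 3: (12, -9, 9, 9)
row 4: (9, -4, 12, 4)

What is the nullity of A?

1

Row reduce to echelon form.
R2 ← R2 + (2/5)·R1: [0, 21/5, 51/5, -21/5]
R3 ← R3 − (4/5)·R1: [0, -17/5, -27/5, 17/5]
R4 ← R4 − (3/5)·R1: [0, 1/5, 6/5, -1/5]
R3 ← R3 + (17/21)·R2: [0, 0, 20/7, 0]
R4 ← R4 − (1/21)·R2: [0, 0, 5/7, 0]
R4 ← R4 − (1/4)·R3: [0, 0, 0, 0]
3 nonzero rows, so rank(A) = 3.
A has 4 columns; by rank–nullity, nullity = 4 − 3 = 1.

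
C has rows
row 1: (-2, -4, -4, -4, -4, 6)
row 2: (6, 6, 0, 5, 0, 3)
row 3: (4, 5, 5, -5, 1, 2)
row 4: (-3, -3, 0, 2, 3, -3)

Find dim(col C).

Row reduce to echelon form.
R2 ← R2 + (3)·R1: [0, -6, -12, -7, -12, 21]
R3 ← R3 + (2)·R1: [0, -3, -3, -13, -7, 14]
R4 ← R4 − (3/2)·R1: [0, 3, 6, 8, 9, -12]
R3 ← R3 − (1/2)·R2: [0, 0, 3, -19/2, -1, 7/2]
R4 ← R4 + (1/2)·R2: [0, 0, 0, 9/2, 3, -3/2]
Echelon form has 4 nonzero rows, so rank(C) = 4.
The column space has dimension equal to the rank: 4.

4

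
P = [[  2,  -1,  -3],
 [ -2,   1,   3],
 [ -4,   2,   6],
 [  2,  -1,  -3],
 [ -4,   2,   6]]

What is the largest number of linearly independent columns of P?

1

Row reduce to echelon form.
R2 ← R2 + R1: [0, 0, 0]
R3 ← R3 + (2)·R1: [0, 0, 0]
R4 ← R4 − R1: [0, 0, 0]
R5 ← R5 + (2)·R1: [0, 0, 0]
Echelon form has 1 nonzero row, so rank(P) = 1.
The rank gives the maximum number of linearly independent columns: 1.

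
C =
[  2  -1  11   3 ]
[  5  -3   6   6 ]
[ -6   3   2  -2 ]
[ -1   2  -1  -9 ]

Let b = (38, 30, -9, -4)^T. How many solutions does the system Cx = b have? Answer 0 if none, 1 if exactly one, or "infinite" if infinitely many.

Row reduce the augmented matrix [C | b].
R2 ← R2 − (5/2)·R1: [0, -1/2, -43/2, -3/2, -65]
R3 ← R3 + (3)·R1: [0, 0, 35, 7, 105]
R4 ← R4 + (1/2)·R1: [0, 3/2, 9/2, -15/2, 15]
R4 ← R4 + (3)·R2: [0, 0, -60, -12, -180]
R4 ← R4 + (12/7)·R3: [0, 0, 0, 0, 0]
The echelon form has 3 nonzero rows, and every pivot lies in the first 4 columns, so rank(C) = rank([C|b]) = 3.
The system is consistent.
rank = 3 < 4 unknowns, so there are infinitely many solutions.

infinite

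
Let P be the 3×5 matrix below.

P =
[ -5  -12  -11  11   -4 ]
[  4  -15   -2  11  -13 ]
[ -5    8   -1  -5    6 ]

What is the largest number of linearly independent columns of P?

Row reduce to echelon form.
R2 ← R2 + (4/5)·R1: [0, -123/5, -54/5, 99/5, -81/5]
R3 ← R3 − R1: [0, 20, 10, -16, 10]
R3 ← R3 + (100/123)·R2: [0, 0, 50/41, 4/41, -130/41]
Echelon form has 3 nonzero rows, so rank(P) = 3.
The rank gives the maximum number of linearly independent columns: 3.

3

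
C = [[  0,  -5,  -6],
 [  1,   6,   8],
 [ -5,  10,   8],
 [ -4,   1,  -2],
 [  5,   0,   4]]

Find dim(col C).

2

Row reduce to echelon form.
Swap R1 ↔ R2
R3 ← R3 + (5)·R1: [0, 40, 48]
R4 ← R4 + (4)·R1: [0, 25, 30]
R5 ← R5 − (5)·R1: [0, -30, -36]
R3 ← R3 + (8)·R2: [0, 0, 0]
R4 ← R4 + (5)·R2: [0, 0, 0]
R5 ← R5 − (6)·R2: [0, 0, 0]
Echelon form has 2 nonzero rows, so rank(C) = 2.
The column space has dimension equal to the rank: 2.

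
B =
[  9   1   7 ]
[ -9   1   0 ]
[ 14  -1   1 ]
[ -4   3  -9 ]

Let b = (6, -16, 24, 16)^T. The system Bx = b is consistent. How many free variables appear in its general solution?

0

Row reduce the augmented matrix [B | b].
R2 ← R2 + R1: [0, 2, 7, -10]
R3 ← R3 − (14/9)·R1: [0, -23/9, -89/9, 44/3]
R4 ← R4 + (4/9)·R1: [0, 31/9, -53/9, 56/3]
R3 ← R3 + (23/18)·R2: [0, 0, -17/18, 17/9]
R4 ← R4 − (31/18)·R2: [0, 0, -323/18, 323/9]
R4 ← R4 − (19)·R3: [0, 0, 0, 0]
The echelon form has 3 nonzero rows, and every pivot lies in the first 3 columns, so rank(B) = rank([B|b]) = 3.
The system is consistent.
Free variables = (unknowns) − (rank) = 3 − 3 = 0.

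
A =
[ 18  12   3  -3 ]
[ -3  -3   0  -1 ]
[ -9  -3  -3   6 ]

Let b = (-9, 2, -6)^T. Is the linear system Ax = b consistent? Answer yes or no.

no

Row reduce the augmented matrix [A | b].
R2 ← R2 + (1/6)·R1: [0, -1, 1/2, -3/2, 1/2]
R3 ← R3 + (1/2)·R1: [0, 3, -3/2, 9/2, -21/2]
R3 ← R3 + (3)·R2: [0, 0, 0, 0, -9]
The echelon form has 3 nonzero rows; the last pivot sits in the augmented column, so rank(A) = 2 but rank([A|b]) = 3.
Since the ranks differ, the system is inconsistent.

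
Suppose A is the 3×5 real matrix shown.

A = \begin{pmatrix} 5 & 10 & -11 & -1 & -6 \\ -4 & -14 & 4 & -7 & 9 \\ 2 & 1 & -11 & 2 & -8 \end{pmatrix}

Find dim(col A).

Row reduce to echelon form.
R2 ← R2 + (4/5)·R1: [0, -6, -24/5, -39/5, 21/5]
R3 ← R3 − (2/5)·R1: [0, -3, -33/5, 12/5, -28/5]
R3 ← R3 − (1/2)·R2: [0, 0, -21/5, 63/10, -77/10]
Echelon form has 3 nonzero rows, so rank(A) = 3.
The column space has dimension equal to the rank: 3.

3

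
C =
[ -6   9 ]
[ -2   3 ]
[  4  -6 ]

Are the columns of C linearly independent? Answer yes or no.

Row reduce C to echelon form.
R2 ← R2 − (1/3)·R1: [0, 0]
R3 ← R3 + (2/3)·R1: [0, 0]
1 pivot among 2 columns.
Only 1 < 2 pivot columns, so the columns are linearly dependent.

no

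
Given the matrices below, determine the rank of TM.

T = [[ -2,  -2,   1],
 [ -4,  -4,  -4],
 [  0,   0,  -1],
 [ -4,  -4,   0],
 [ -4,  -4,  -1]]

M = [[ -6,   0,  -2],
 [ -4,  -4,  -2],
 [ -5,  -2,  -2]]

First compute TM:
[[ 15,   6,   6],
 [ 60,  24,  24],
 [  5,   2,   2],
 [ 40,  16,  16],
 [ 45,  18,  18]]
Now row reduce the product.
R2 ← R2 − (4)·R1: [0, 0, 0]
R3 ← R3 − (1/3)·R1: [0, 0, 0]
R4 ← R4 − (8/3)·R1: [0, 0, 0]
R5 ← R5 − (3)·R1: [0, 0, 0]
1 nonzero row, so rank(TM) = 1.

1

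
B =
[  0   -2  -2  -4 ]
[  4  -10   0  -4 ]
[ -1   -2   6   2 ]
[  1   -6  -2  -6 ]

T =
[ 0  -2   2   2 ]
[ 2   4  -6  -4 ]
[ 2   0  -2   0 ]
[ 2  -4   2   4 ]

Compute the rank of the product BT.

First compute BT:
[[-16,   8,   8,  -8],
 [-28, -32,  60,  32],
 [ 12, -14,   2,  14],
 [-28,  -2,  30,   2]]
Now row reduce the product.
R2 ← R2 − (7/4)·R1: [0, -46, 46, 46]
R3 ← R3 + (3/4)·R1: [0, -8, 8, 8]
R4 ← R4 − (7/4)·R1: [0, -16, 16, 16]
R3 ← R3 − (4/23)·R2: [0, 0, 0, 0]
R4 ← R4 − (8/23)·R2: [0, 0, 0, 0]
2 nonzero rows, so rank(BT) = 2.

2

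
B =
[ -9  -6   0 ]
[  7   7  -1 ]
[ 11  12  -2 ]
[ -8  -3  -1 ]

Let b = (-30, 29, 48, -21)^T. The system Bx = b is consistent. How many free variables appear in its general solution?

1

Row reduce the augmented matrix [B | b].
R2 ← R2 + (7/9)·R1: [0, 7/3, -1, 17/3]
R3 ← R3 + (11/9)·R1: [0, 14/3, -2, 34/3]
R4 ← R4 − (8/9)·R1: [0, 7/3, -1, 17/3]
R3 ← R3 − (2)·R2: [0, 0, 0, 0]
R4 ← R4 − R2: [0, 0, 0, 0]
The echelon form has 2 nonzero rows, and every pivot lies in the first 3 columns, so rank(B) = rank([B|b]) = 2.
The system is consistent.
Free variables = (unknowns) − (rank) = 3 − 2 = 1.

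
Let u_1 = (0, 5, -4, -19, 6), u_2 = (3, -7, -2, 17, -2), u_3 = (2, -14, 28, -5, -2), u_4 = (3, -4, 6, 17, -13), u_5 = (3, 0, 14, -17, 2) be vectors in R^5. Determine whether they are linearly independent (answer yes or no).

yes

Form the matrix with these vectors as rows and row reduce.
Swap R1 ↔ R2
R3 ← R3 − (2/3)·R1: [0, -28/3, 88/3, -49/3, -2/3]
R4 ← R4 − R1: [0, 3, 8, 0, -11]
R5 ← R5 − R1: [0, 7, 16, -34, 4]
R3 ← R3 + (28/15)·R2: [0, 0, 328/15, -259/5, 158/15]
R4 ← R4 − (3/5)·R2: [0, 0, 52/5, 57/5, -73/5]
R5 ← R5 − (7/5)·R2: [0, 0, 108/5, -37/5, -22/5]
R4 ← R4 − (39/82)·R3: [0, 0, 0, 2955/82, -804/41]
R5 ← R5 − (81/82)·R3: [0, 0, 0, 3589/82, -607/41]
R5 ← R5 − (3589/2955)·R4: [0, 0, 0, 0, 8877/985]
5 nonzero rows, so the 5 vectors span a space of dimension 5.
Since 5 = 5, the vectors are linearly independent.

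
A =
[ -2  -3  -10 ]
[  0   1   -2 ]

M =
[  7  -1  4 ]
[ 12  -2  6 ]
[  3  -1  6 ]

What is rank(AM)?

First compute AM:
[[-80,  18, -86],
 [  6,   0,  -6]]
Now row reduce the product.
R2 ← R2 + (3/40)·R1: [0, 27/20, -249/20]
2 nonzero rows, so rank(AM) = 2.

2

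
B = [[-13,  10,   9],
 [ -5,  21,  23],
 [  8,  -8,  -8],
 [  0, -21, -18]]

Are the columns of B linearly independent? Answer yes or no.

yes

Row reduce B to echelon form.
R2 ← R2 − (5/13)·R1: [0, 223/13, 254/13]
R3 ← R3 + (8/13)·R1: [0, -24/13, -32/13]
R3 ← R3 + (24/223)·R2: [0, 0, -80/223]
R4 ← R4 + (273/223)·R2: [0, 0, 1320/223]
R4 ← R4 + (33/2)·R3: [0, 0, 0]
3 pivots among 3 columns.
Every column is a pivot column, so the columns are linearly independent.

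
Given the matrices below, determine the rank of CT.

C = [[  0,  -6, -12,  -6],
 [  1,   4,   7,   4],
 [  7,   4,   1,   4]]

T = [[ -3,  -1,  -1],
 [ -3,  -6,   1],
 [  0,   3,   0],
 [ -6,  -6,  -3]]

First compute CT:
[[ 54,  36,  12],
 [-39, -28,  -9],
 [-57, -52, -15]]
Now row reduce the product.
R2 ← R2 + (13/18)·R1: [0, -2, -1/3]
R3 ← R3 + (19/18)·R1: [0, -14, -7/3]
R3 ← R3 − (7)·R2: [0, 0, 0]
2 nonzero rows, so rank(CT) = 2.

2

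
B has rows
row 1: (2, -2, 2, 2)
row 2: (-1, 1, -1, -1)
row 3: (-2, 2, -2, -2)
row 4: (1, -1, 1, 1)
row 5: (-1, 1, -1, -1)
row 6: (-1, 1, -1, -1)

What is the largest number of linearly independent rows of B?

1

Row reduce to echelon form.
R2 ← R2 + (1/2)·R1: [0, 0, 0, 0]
R3 ← R3 + R1: [0, 0, 0, 0]
R4 ← R4 − (1/2)·R1: [0, 0, 0, 0]
R5 ← R5 + (1/2)·R1: [0, 0, 0, 0]
R6 ← R6 + (1/2)·R1: [0, 0, 0, 0]
Echelon form has 1 nonzero row, so rank(B) = 1.
The rank gives the maximum number of linearly independent rows: 1.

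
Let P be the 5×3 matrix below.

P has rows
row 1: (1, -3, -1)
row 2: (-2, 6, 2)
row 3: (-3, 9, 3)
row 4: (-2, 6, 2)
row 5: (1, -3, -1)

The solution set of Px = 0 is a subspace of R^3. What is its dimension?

Row reduce to echelon form.
R2 ← R2 + (2)·R1: [0, 0, 0]
R3 ← R3 + (3)·R1: [0, 0, 0]
R4 ← R4 + (2)·R1: [0, 0, 0]
R5 ← R5 − R1: [0, 0, 0]
1 nonzero row, so rank(P) = 1.
P has 3 columns; by rank–nullity, nullity = 3 − 1 = 2.

2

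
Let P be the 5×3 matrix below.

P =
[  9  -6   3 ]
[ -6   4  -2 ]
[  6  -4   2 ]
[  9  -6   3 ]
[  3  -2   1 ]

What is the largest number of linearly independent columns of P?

Row reduce to echelon form.
R2 ← R2 + (2/3)·R1: [0, 0, 0]
R3 ← R3 − (2/3)·R1: [0, 0, 0]
R4 ← R4 − R1: [0, 0, 0]
R5 ← R5 − (1/3)·R1: [0, 0, 0]
Echelon form has 1 nonzero row, so rank(P) = 1.
The rank gives the maximum number of linearly independent columns: 1.

1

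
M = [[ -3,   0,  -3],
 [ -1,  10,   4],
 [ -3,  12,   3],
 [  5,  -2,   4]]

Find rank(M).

2

Row reduce to echelon form.
R2 ← R2 − (1/3)·R1: [0, 10, 5]
R3 ← R3 − R1: [0, 12, 6]
R4 ← R4 + (5/3)·R1: [0, -2, -1]
R3 ← R3 − (6/5)·R2: [0, 0, 0]
R4 ← R4 + (1/5)·R2: [0, 0, 0]
Echelon form has 2 nonzero rows, so rank(M) = 2.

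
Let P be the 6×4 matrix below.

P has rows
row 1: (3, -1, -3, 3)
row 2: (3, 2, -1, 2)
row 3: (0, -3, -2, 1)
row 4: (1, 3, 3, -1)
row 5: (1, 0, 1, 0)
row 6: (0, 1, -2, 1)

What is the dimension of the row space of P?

Row reduce to echelon form.
R2 ← R2 − R1: [0, 3, 2, -1]
R4 ← R4 − (1/3)·R1: [0, 10/3, 4, -2]
R5 ← R5 − (1/3)·R1: [0, 1/3, 2, -1]
R3 ← R3 + R2: [0, 0, 0, 0]
R4 ← R4 − (10/9)·R2: [0, 0, 16/9, -8/9]
R5 ← R5 − (1/9)·R2: [0, 0, 16/9, -8/9]
R6 ← R6 − (1/3)·R2: [0, 0, -8/3, 4/3]
Swap R3 ↔ R4
R5 ← R5 − R3: [0, 0, 0, 0]
R6 ← R6 + (3/2)·R3: [0, 0, 0, 0]
Echelon form has 3 nonzero rows, so rank(P) = 3.
The row space has dimension equal to the rank: 3.

3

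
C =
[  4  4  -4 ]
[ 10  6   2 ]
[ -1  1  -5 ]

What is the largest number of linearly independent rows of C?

Row reduce to echelon form.
R2 ← R2 − (5/2)·R1: [0, -4, 12]
R3 ← R3 + (1/4)·R1: [0, 2, -6]
R3 ← R3 + (1/2)·R2: [0, 0, 0]
Echelon form has 2 nonzero rows, so rank(C) = 2.
The rank gives the maximum number of linearly independent rows: 2.

2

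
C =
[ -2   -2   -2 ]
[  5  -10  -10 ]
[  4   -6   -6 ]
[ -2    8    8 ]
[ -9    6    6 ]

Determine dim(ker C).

Row reduce to echelon form.
R2 ← R2 + (5/2)·R1: [0, -15, -15]
R3 ← R3 + (2)·R1: [0, -10, -10]
R4 ← R4 − R1: [0, 10, 10]
R5 ← R5 − (9/2)·R1: [0, 15, 15]
R3 ← R3 − (2/3)·R2: [0, 0, 0]
R4 ← R4 + (2/3)·R2: [0, 0, 0]
R5 ← R5 + R2: [0, 0, 0]
2 nonzero rows, so rank(C) = 2.
C has 3 columns; by rank–nullity, nullity = 3 − 2 = 1.

1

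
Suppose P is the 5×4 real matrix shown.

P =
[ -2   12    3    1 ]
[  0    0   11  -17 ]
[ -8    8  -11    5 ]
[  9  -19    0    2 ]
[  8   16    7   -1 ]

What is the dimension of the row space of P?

Row reduce to echelon form.
R3 ← R3 − (4)·R1: [0, -40, -23, 1]
R4 ← R4 + (9/2)·R1: [0, 35, 27/2, 13/2]
R5 ← R5 + (4)·R1: [0, 64, 19, 3]
Swap R2 ↔ R3
R4 ← R4 + (7/8)·R2: [0, 0, -53/8, 59/8]
R5 ← R5 + (8/5)·R2: [0, 0, -89/5, 23/5]
R4 ← R4 + (53/88)·R3: [0, 0, 0, -63/22]
R5 ← R5 + (89/55)·R3: [0, 0, 0, -252/11]
R5 ← R5 − (8)·R4: [0, 0, 0, 0]
Echelon form has 4 nonzero rows, so rank(P) = 4.
The row space has dimension equal to the rank: 4.

4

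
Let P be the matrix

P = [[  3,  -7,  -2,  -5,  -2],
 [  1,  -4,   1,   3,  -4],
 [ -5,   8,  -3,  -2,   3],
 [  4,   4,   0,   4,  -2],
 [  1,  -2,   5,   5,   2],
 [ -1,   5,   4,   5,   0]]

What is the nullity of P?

Row reduce to echelon form.
R2 ← R2 − (1/3)·R1: [0, -5/3, 5/3, 14/3, -10/3]
R3 ← R3 + (5/3)·R1: [0, -11/3, -19/3, -31/3, -1/3]
R4 ← R4 − (4/3)·R1: [0, 40/3, 8/3, 32/3, 2/3]
R5 ← R5 − (1/3)·R1: [0, 1/3, 17/3, 20/3, 8/3]
R6 ← R6 + (1/3)·R1: [0, 8/3, 10/3, 10/3, -2/3]
R3 ← R3 − (11/5)·R2: [0, 0, -10, -103/5, 7]
R4 ← R4 + (8)·R2: [0, 0, 16, 48, -26]
R5 ← R5 + (1/5)·R2: [0, 0, 6, 38/5, 2]
R6 ← R6 + (8/5)·R2: [0, 0, 6, 54/5, -6]
R4 ← R4 + (8/5)·R3: [0, 0, 0, 376/25, -74/5]
R5 ← R5 + (3/5)·R3: [0, 0, 0, -119/25, 31/5]
R6 ← R6 + (3/5)·R3: [0, 0, 0, -39/25, -9/5]
R5 ← R5 + (119/376)·R4: [0, 0, 0, 0, 285/188]
R6 ← R6 + (39/376)·R4: [0, 0, 0, 0, -627/188]
R6 ← R6 + (11/5)·R5: [0, 0, 0, 0, 0]
5 nonzero rows, so rank(P) = 5.
P has 5 columns; by rank–nullity, nullity = 5 − 5 = 0.

0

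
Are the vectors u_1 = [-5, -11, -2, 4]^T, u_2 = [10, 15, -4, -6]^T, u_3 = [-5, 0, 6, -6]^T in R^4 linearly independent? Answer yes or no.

yes

Form the matrix with these vectors as rows and row reduce.
R2 ← R2 + (2)·R1: [0, -7, -8, 2]
R3 ← R3 − R1: [0, 11, 8, -10]
R3 ← R3 + (11/7)·R2: [0, 0, -32/7, -48/7]
3 nonzero rows, so the 3 vectors span a space of dimension 3.
Since 3 = 3, the vectors are linearly independent.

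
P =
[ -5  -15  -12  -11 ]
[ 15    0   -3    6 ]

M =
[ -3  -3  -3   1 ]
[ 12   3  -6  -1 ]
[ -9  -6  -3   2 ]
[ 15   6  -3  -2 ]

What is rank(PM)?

2

First compute PM:
[[-222, -24, 174,   8],
 [ 72,   9, -54,  -3]]
Now row reduce the product.
R2 ← R2 + (12/37)·R1: [0, 45/37, 90/37, -15/37]
2 nonzero rows, so rank(PM) = 2.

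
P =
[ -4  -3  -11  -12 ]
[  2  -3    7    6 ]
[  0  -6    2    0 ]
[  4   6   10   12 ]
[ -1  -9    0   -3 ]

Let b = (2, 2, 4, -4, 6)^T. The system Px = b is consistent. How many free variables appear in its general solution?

Row reduce the augmented matrix [P | b].
R2 ← R2 + (1/2)·R1: [0, -9/2, 3/2, 0, 3]
R4 ← R4 + R1: [0, 3, -1, 0, -2]
R5 ← R5 − (1/4)·R1: [0, -33/4, 11/4, 0, 11/2]
R3 ← R3 − (4/3)·R2: [0, 0, 0, 0, 0]
R4 ← R4 + (2/3)·R2: [0, 0, 0, 0, 0]
R5 ← R5 − (11/6)·R2: [0, 0, 0, 0, 0]
The echelon form has 2 nonzero rows, and every pivot lies in the first 4 columns, so rank(P) = rank([P|b]) = 2.
The system is consistent.
Free variables = (unknowns) − (rank) = 4 − 2 = 2.

2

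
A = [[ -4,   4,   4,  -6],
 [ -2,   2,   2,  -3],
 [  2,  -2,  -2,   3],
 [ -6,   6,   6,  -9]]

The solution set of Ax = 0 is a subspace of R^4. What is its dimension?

3

Row reduce to echelon form.
R2 ← R2 − (1/2)·R1: [0, 0, 0, 0]
R3 ← R3 + (1/2)·R1: [0, 0, 0, 0]
R4 ← R4 − (3/2)·R1: [0, 0, 0, 0]
1 nonzero row, so rank(A) = 1.
A has 4 columns; by rank–nullity, nullity = 4 − 1 = 3.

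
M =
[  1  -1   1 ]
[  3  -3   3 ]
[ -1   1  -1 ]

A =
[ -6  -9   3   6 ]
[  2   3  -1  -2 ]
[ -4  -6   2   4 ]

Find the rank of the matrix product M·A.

First compute MA:
[[-12, -18,   6,  12],
 [-36, -54,  18,  36],
 [ 12,  18,  -6, -12]]
Now row reduce the product.
R2 ← R2 − (3)·R1: [0, 0, 0, 0]
R3 ← R3 + R1: [0, 0, 0, 0]
1 nonzero row, so rank(MA) = 1.

1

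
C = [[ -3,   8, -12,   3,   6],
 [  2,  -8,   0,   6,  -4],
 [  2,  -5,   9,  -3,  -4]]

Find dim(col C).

Row reduce to echelon form.
R2 ← R2 + (2/3)·R1: [0, -8/3, -8, 8, 0]
R3 ← R3 + (2/3)·R1: [0, 1/3, 1, -1, 0]
R3 ← R3 + (1/8)·R2: [0, 0, 0, 0, 0]
Echelon form has 2 nonzero rows, so rank(C) = 2.
The column space has dimension equal to the rank: 2.

2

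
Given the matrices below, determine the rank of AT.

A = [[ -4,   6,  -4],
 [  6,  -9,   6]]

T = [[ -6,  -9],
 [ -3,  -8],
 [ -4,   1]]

First compute AT:
[[ 22, -16],
 [-33,  24]]
Now row reduce the product.
R2 ← R2 + (3/2)·R1: [0, 0]
1 nonzero row, so rank(AT) = 1.

1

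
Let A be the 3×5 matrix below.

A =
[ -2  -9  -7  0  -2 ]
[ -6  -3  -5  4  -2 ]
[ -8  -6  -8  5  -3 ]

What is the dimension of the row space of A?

2

Row reduce to echelon form.
R2 ← R2 − (3)·R1: [0, 24, 16, 4, 4]
R3 ← R3 − (4)·R1: [0, 30, 20, 5, 5]
R3 ← R3 − (5/4)·R2: [0, 0, 0, 0, 0]
Echelon form has 2 nonzero rows, so rank(A) = 2.
The row space has dimension equal to the rank: 2.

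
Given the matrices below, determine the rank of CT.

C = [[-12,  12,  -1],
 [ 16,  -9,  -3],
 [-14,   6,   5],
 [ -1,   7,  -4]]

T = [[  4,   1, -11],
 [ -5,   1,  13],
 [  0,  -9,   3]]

First compute CT:
[[-108,   9, 285],
 [109,  34, -302],
 [-86, -53, 247],
 [-39,  42,  90]]
Now row reduce the product.
R2 ← R2 + (109/108)·R1: [0, 517/12, -517/36]
R3 ← R3 − (43/54)·R1: [0, -361/6, 361/18]
R4 ← R4 − (13/36)·R1: [0, 155/4, -155/12]
R3 ← R3 + (722/517)·R2: [0, 0, 0]
R4 ← R4 − (465/517)·R2: [0, 0, 0]
2 nonzero rows, so rank(CT) = 2.

2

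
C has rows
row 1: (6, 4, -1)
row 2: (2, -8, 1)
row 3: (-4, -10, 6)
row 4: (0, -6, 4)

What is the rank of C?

Row reduce to echelon form.
R2 ← R2 − (1/3)·R1: [0, -28/3, 4/3]
R3 ← R3 + (2/3)·R1: [0, -22/3, 16/3]
R3 ← R3 − (11/14)·R2: [0, 0, 30/7]
R4 ← R4 − (9/14)·R2: [0, 0, 22/7]
R4 ← R4 − (11/15)·R3: [0, 0, 0]
Echelon form has 3 nonzero rows, so rank(C) = 3.

3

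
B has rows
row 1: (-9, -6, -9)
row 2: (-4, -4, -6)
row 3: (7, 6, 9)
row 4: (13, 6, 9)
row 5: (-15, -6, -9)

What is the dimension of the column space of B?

2

Row reduce to echelon form.
R2 ← R2 − (4/9)·R1: [0, -4/3, -2]
R3 ← R3 + (7/9)·R1: [0, 4/3, 2]
R4 ← R4 + (13/9)·R1: [0, -8/3, -4]
R5 ← R5 − (5/3)·R1: [0, 4, 6]
R3 ← R3 + R2: [0, 0, 0]
R4 ← R4 − (2)·R2: [0, 0, 0]
R5 ← R5 + (3)·R2: [0, 0, 0]
Echelon form has 2 nonzero rows, so rank(B) = 2.
The column space has dimension equal to the rank: 2.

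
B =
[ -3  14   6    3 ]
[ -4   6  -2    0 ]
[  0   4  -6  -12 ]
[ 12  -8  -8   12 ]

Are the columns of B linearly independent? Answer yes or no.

yes

Row reduce B to echelon form.
R2 ← R2 − (4/3)·R1: [0, -38/3, -10, -4]
R4 ← R4 + (4)·R1: [0, 48, 16, 24]
R3 ← R3 + (6/19)·R2: [0, 0, -174/19, -252/19]
R4 ← R4 + (72/19)·R2: [0, 0, -416/19, 168/19]
R4 ← R4 − (208/87)·R3: [0, 0, 0, 1176/29]
4 pivots among 4 columns.
Every column is a pivot column, so the columns are linearly independent.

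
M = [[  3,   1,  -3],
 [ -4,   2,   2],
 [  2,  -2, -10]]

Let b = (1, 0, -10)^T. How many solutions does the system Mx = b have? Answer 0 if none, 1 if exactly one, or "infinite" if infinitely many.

1

Row reduce the augmented matrix [M | b].
R2 ← R2 + (4/3)·R1: [0, 10/3, -2, 4/3]
R3 ← R3 − (2/3)·R1: [0, -8/3, -8, -32/3]
R3 ← R3 + (4/5)·R2: [0, 0, -48/5, -48/5]
The echelon form has 3 nonzero rows, and every pivot lies in the first 3 columns, so rank(M) = rank([M|b]) = 3.
The system is consistent.
rank = 3 = number of unknowns, so the solution is unique.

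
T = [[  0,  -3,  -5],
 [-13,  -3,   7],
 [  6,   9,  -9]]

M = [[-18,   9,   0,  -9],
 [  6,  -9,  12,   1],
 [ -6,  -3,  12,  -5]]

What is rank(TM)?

First compute TM:
[[ 12,  42, -96,  22],
 [174, -111,  48,  79],
 [  0,   0,   0,   0]]
Now row reduce the product.
R2 ← R2 − (29/2)·R1: [0, -720, 1440, -240]
2 nonzero rows, so rank(TM) = 2.

2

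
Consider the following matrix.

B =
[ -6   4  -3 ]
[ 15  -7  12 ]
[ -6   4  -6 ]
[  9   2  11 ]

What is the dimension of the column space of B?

3

Row reduce to echelon form.
R2 ← R2 + (5/2)·R1: [0, 3, 9/2]
R3 ← R3 − R1: [0, 0, -3]
R4 ← R4 + (3/2)·R1: [0, 8, 13/2]
R4 ← R4 − (8/3)·R2: [0, 0, -11/2]
R4 ← R4 − (11/6)·R3: [0, 0, 0]
Echelon form has 3 nonzero rows, so rank(B) = 3.
The column space has dimension equal to the rank: 3.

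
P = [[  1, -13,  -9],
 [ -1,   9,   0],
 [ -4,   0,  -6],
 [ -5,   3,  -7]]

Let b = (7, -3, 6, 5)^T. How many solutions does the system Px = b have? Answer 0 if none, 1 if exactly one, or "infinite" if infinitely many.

0

Row reduce the augmented matrix [P | b].
R2 ← R2 + R1: [0, -4, -9, 4]
R3 ← R3 + (4)·R1: [0, -52, -42, 34]
R4 ← R4 + (5)·R1: [0, -62, -52, 40]
R3 ← R3 − (13)·R2: [0, 0, 75, -18]
R4 ← R4 − (31/2)·R2: [0, 0, 175/2, -22]
R4 ← R4 − (7/6)·R3: [0, 0, 0, -1]
The echelon form has 4 nonzero rows; the last pivot sits in the augmented column, so rank(P) = 3 but rank([P|b]) = 4.
Since the ranks differ, the system is inconsistent.
It has no solutions.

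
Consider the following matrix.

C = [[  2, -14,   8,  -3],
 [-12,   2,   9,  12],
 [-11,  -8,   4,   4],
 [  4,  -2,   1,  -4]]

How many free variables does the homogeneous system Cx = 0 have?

0

Row reduce to echelon form.
R2 ← R2 + (6)·R1: [0, -82, 57, -6]
R3 ← R3 + (11/2)·R1: [0, -85, 48, -25/2]
R4 ← R4 − (2)·R1: [0, 26, -15, 2]
R3 ← R3 − (85/82)·R2: [0, 0, -909/82, -515/82]
R4 ← R4 + (13/41)·R2: [0, 0, 126/41, 4/41]
R4 ← R4 + (28/101)·R3: [0, 0, 0, -166/101]
4 nonzero rows, so rank(C) = 4.
C has 4 columns; by rank–nullity, nullity = 4 − 4 = 0.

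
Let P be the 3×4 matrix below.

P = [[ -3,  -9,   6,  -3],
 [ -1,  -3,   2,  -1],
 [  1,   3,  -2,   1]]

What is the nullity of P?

Row reduce to echelon form.
R2 ← R2 − (1/3)·R1: [0, 0, 0, 0]
R3 ← R3 + (1/3)·R1: [0, 0, 0, 0]
1 nonzero row, so rank(P) = 1.
P has 4 columns; by rank–nullity, nullity = 4 − 1 = 3.

3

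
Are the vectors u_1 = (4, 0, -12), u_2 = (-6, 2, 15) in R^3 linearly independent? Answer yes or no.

Form the matrix with these vectors as rows and row reduce.
R2 ← R2 + (3/2)·R1: [0, 2, -3]
2 nonzero rows, so the 2 vectors span a space of dimension 2.
Since 2 = 2, the vectors are linearly independent.

yes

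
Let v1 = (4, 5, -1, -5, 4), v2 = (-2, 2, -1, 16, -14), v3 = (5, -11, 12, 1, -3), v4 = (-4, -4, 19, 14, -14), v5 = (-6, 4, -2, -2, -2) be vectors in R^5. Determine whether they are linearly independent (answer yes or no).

Form the matrix with these vectors as rows and row reduce.
R2 ← R2 + (1/2)·R1: [0, 9/2, -3/2, 27/2, -12]
R3 ← R3 − (5/4)·R1: [0, -69/4, 53/4, 29/4, -8]
R4 ← R4 + R1: [0, 1, 18, 9, -10]
R5 ← R5 + (3/2)·R1: [0, 23/2, -7/2, -19/2, 4]
R3 ← R3 + (23/6)·R2: [0, 0, 15/2, 59, -54]
R4 ← R4 − (2/9)·R2: [0, 0, 55/3, 6, -22/3]
R5 ← R5 − (23/9)·R2: [0, 0, 1/3, -44, 104/3]
R4 ← R4 − (22/9)·R3: [0, 0, 0, -1244/9, 374/3]
R5 ← R5 − (2/45)·R3: [0, 0, 0, -2098/45, 556/15]
R5 ← R5 − (1049/3110)·R4: [0, 0, 0, 0, -7749/1555]
5 nonzero rows, so the 5 vectors span a space of dimension 5.
Since 5 = 5, the vectors are linearly independent.

yes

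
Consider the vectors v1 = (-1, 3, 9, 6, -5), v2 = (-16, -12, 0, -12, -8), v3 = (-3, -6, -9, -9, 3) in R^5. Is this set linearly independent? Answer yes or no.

no

Form the matrix with these vectors as rows and row reduce.
R2 ← R2 − (16)·R1: [0, -60, -144, -108, 72]
R3 ← R3 − (3)·R1: [0, -15, -36, -27, 18]
R3 ← R3 − (1/4)·R2: [0, 0, 0, 0, 0]
2 nonzero rows, so the 3 vectors span a space of dimension 2.
Since 2 < 3, the vectors are linearly dependent.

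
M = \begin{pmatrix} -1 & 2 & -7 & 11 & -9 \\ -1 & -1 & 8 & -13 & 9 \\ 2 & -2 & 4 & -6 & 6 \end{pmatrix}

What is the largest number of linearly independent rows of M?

2

Row reduce to echelon form.
R2 ← R2 − R1: [0, -3, 15, -24, 18]
R3 ← R3 + (2)·R1: [0, 2, -10, 16, -12]
R3 ← R3 + (2/3)·R2: [0, 0, 0, 0, 0]
Echelon form has 2 nonzero rows, so rank(M) = 2.
The rank gives the maximum number of linearly independent rows: 2.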